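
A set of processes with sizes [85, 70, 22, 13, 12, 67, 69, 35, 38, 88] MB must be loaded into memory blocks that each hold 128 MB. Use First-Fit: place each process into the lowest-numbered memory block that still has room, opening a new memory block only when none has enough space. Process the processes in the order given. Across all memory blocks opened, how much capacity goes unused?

141

memory block 1: place 85 MB, 43 MB left
memory block 2: place 70 MB, 58 MB left
memory block 1: place 22 MB, 21 MB left
memory block 1: place 13 MB, 8 MB left
memory block 2: place 12 MB, 46 MB left
memory block 3: place 67 MB, 61 MB left
memory block 4: place 69 MB, 59 MB left
memory block 2: place 35 MB, 11 MB left
memory block 3: place 38 MB, 23 MB left
memory block 5: place 88 MB, 40 MB left
5 memory blocks × 128 MB = 640 MB; used 499 MB; unused 141 MB.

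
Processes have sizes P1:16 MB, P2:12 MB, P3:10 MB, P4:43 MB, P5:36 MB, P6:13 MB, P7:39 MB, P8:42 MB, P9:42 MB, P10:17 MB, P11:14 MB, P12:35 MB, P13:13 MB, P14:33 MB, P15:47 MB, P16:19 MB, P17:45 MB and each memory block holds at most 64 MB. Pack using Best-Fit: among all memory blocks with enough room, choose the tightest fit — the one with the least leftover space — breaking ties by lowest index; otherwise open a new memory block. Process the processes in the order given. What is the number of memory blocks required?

P1 (16 MB) → memory block 1 (remaining 48 MB)
P2 (12 MB) → memory block 1 (remaining 36 MB)
P3 (10 MB) → memory block 1 (remaining 26 MB)
P4 (43 MB) → memory block 2 (remaining 21 MB)
P5 (36 MB) → memory block 3 (remaining 28 MB)
P6 (13 MB) → memory block 2 (remaining 8 MB)
P7 (39 MB) → memory block 4 (remaining 25 MB)
P8 (42 MB) → memory block 5 (remaining 22 MB)
P9 (42 MB) → memory block 6 (remaining 22 MB)
P10 (17 MB) → memory block 5 (remaining 5 MB)
P11 (14 MB) → memory block 6 (remaining 8 MB)
P12 (35 MB) → memory block 7 (remaining 29 MB)
P13 (13 MB) → memory block 4 (remaining 12 MB)
P14 (33 MB) → memory block 8 (remaining 31 MB)
P15 (47 MB) → memory block 9 (remaining 17 MB)
P16 (19 MB) → memory block 1 (remaining 7 MB)
P17 (45 MB) → memory block 10 (remaining 19 MB)

10 memory blocks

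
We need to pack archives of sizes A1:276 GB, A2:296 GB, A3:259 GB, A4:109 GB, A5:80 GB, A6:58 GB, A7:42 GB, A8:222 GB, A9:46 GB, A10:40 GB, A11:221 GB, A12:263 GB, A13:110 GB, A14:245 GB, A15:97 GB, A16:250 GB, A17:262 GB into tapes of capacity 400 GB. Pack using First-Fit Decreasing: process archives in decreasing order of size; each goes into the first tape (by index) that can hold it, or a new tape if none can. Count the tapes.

Sorted descending: 296, 276, 263, 262, 259, 250, 245, 222, 221, 110, 109, 97, 80, 58, 46, 42, 40.
Put 296 GB in tape 1; 104 GB remain.
Put 276 GB in tape 2; 124 GB remain.
Put 263 GB in tape 3; 137 GB remain.
Put 262 GB in tape 4; 138 GB remain.
Put 259 GB in tape 5; 141 GB remain.
Put 250 GB in tape 6; 150 GB remain.
Put 245 GB in tape 7; 155 GB remain.
Put 222 GB in tape 8; 178 GB remain.
Put 221 GB in tape 9; 179 GB remain.
Put 110 GB in tape 2; 14 GB remain.
Put 109 GB in tape 3; 28 GB remain.
Put 97 GB in tape 1; 7 GB remain.
Put 80 GB in tape 4; 58 GB remain.
Put 58 GB in tape 4; 0 GB remain.
Put 46 GB in tape 5; 95 GB remain.
Put 42 GB in tape 5; 53 GB remain.
Put 40 GB in tape 5; 13 GB remain.
Final tapes: [296,97] [276,110] [263,109] [262,80,58] [259,46,42,40] [250] [245] [222] [221].

9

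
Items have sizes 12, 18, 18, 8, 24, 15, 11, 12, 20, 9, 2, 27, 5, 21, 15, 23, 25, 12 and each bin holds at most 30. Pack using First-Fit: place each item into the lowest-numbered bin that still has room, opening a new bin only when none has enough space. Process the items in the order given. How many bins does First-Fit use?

11 bins

12 → bin 1 (remaining 18)
18 → bin 1 (remaining 0)
18 → bin 2 (remaining 12)
8 → bin 2 (remaining 4)
24 → bin 3 (remaining 6)
15 → bin 4 (remaining 15)
11 → bin 4 (remaining 4)
12 → bin 5 (remaining 18)
20 → bin 6 (remaining 10)
9 → bin 5 (remaining 9)
2 → bin 2 (remaining 2)
27 → bin 7 (remaining 3)
5 → bin 3 (remaining 1)
21 → bin 8 (remaining 9)
15 → bin 9 (remaining 15)
23 → bin 10 (remaining 7)
25 → bin 11 (remaining 5)
12 → bin 9 (remaining 3)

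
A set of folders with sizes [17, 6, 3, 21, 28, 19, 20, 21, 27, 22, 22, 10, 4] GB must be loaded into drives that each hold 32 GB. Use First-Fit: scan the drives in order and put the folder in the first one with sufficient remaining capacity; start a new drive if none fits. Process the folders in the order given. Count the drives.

drive 1: place 17 GB, 15 GB left
drive 1: place 6 GB, 9 GB left
drive 1: place 3 GB, 6 GB left
drive 2: place 21 GB, 11 GB left
drive 3: place 28 GB, 4 GB left
drive 4: place 19 GB, 13 GB left
drive 5: place 20 GB, 12 GB left
drive 6: place 21 GB, 11 GB left
drive 7: place 27 GB, 5 GB left
drive 8: place 22 GB, 10 GB left
drive 9: place 22 GB, 10 GB left
drive 2: place 10 GB, 1 GB left
drive 1: place 4 GB, 2 GB left
Final drives: [17,6,3,4] [21,10] [28] [19] [20] [21] [27] [22] [22].

9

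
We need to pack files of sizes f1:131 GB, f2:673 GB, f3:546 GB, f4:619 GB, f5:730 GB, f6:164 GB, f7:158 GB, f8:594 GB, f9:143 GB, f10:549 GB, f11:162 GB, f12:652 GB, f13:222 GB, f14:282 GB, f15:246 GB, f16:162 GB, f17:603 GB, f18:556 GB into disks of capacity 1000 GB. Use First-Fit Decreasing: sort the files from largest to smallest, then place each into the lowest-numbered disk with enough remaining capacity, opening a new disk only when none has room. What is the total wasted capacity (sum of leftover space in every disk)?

Sorted descending: 730, 673, 652, 619, 603, 594, 556, 549, 546, 282, 246, 222, 164, 162, 162, 158, 143, 131.
730 GB → disk 1 (remaining 270 GB)
673 GB → disk 2 (remaining 327 GB)
652 GB → disk 3 (remaining 348 GB)
619 GB → disk 4 (remaining 381 GB)
603 GB → disk 5 (remaining 397 GB)
594 GB → disk 6 (remaining 406 GB)
556 GB → disk 7 (remaining 444 GB)
549 GB → disk 8 (remaining 451 GB)
546 GB → disk 9 (remaining 454 GB)
282 GB → disk 2 (remaining 45 GB)
246 GB → disk 1 (remaining 24 GB)
222 GB → disk 3 (remaining 126 GB)
164 GB → disk 4 (remaining 217 GB)
162 GB → disk 4 (remaining 55 GB)
162 GB → disk 5 (remaining 235 GB)
158 GB → disk 5 (remaining 77 GB)
143 GB → disk 6 (remaining 263 GB)
131 GB → disk 6 (remaining 132 GB)
9 disks × 1000 GB = 9000 GB; used 7192 GB; unused 1808 GB.

1808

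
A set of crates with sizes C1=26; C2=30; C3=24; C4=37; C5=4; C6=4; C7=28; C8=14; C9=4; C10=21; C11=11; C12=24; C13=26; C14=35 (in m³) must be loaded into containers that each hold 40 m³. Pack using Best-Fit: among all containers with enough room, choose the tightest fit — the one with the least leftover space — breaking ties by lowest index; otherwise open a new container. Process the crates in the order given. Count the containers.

9 containers

C1 (26 m³) → container 1 (remaining 14 m³)
C2 (30 m³) → container 2 (remaining 10 m³)
C3 (24 m³) → container 3 (remaining 16 m³)
C4 (37 m³) → container 4 (remaining 3 m³)
C5 (4 m³) → container 2 (remaining 6 m³)
C6 (4 m³) → container 2 (remaining 2 m³)
C7 (28 m³) → container 5 (remaining 12 m³)
C8 (14 m³) → container 1 (remaining 0 m³)
C9 (4 m³) → container 5 (remaining 8 m³)
C10 (21 m³) → container 6 (remaining 19 m³)
C11 (11 m³) → container 3 (remaining 5 m³)
C12 (24 m³) → container 7 (remaining 16 m³)
C13 (26 m³) → container 8 (remaining 14 m³)
C14 (35 m³) → container 9 (remaining 5 m³)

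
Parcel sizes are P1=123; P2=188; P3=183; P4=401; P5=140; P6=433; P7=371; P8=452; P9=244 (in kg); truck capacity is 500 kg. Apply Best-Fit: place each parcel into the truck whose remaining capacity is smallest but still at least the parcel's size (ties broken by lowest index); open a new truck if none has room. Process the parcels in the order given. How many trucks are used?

P1 (123 kg) → truck 1 (remaining 377 kg)
P2 (188 kg) → truck 1 (remaining 189 kg)
P3 (183 kg) → truck 1 (remaining 6 kg)
P4 (401 kg) → truck 2 (remaining 99 kg)
P5 (140 kg) → truck 3 (remaining 360 kg)
P6 (433 kg) → truck 4 (remaining 67 kg)
P7 (371 kg) → truck 5 (remaining 129 kg)
P8 (452 kg) → truck 6 (remaining 48 kg)
P9 (244 kg) → truck 3 (remaining 116 kg)
Final trucks: [123,188,183] [401] [140,244] [433] [371] [452].

6 trucks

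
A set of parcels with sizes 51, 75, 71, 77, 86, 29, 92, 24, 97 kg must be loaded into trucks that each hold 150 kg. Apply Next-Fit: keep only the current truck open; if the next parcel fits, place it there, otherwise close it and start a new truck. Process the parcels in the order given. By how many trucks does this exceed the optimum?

Next-Fit: [51,75] [71,77] [86,29] [92,24] [97] → 5 trucks.
Total size 602 kg; any packing needs at least ⌈602/150⌉ = 5 trucks.
So 5 is already optimal.

0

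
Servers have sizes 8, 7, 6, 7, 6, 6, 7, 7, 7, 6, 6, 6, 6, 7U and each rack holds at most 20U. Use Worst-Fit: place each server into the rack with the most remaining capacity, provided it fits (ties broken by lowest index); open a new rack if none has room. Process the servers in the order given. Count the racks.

5 racks

8U → rack 1 (remaining 12U)
7U → rack 1 (remaining 5U)
6U → rack 2 (remaining 14U)
7U → rack 2 (remaining 7U)
6U → rack 2 (remaining 1U)
6U → rack 3 (remaining 14U)
7U → rack 3 (remaining 7U)
7U → rack 3 (remaining 0U)
7U → rack 4 (remaining 13U)
6U → rack 4 (remaining 7U)
6U → rack 4 (remaining 1U)
6U → rack 5 (remaining 14U)
6U → rack 5 (remaining 8U)
7U → rack 5 (remaining 1U)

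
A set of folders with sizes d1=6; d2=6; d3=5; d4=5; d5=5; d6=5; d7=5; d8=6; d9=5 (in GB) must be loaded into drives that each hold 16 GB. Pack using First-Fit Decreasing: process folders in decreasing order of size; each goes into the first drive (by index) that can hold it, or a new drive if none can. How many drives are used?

4

Sorted descending: 6, 6, 6, 5, 5, 5, 5, 5, 5.
Put 6 GB in drive 1; 10 GB remain.
Put 6 GB in drive 1; 4 GB remain.
Put 6 GB in drive 2; 10 GB remain.
Put 5 GB in drive 2; 5 GB remain.
Put 5 GB in drive 2; 0 GB remain.
Put 5 GB in drive 3; 11 GB remain.
Put 5 GB in drive 3; 6 GB remain.
Put 5 GB in drive 3; 1 GB remain.
Put 5 GB in drive 4; 11 GB remain.
Final drives: [6,6] [6,5,5] [5,5,5] [5].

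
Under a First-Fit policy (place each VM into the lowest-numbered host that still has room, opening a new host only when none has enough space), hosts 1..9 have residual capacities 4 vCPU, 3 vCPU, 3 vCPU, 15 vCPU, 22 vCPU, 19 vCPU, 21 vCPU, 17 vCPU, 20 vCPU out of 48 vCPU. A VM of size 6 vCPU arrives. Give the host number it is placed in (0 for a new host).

Hosts with room: host 4 (15 vCPU), host 5 (22 vCPU), host 6 (19 vCPU), host 7 (21 vCPU), host 8 (17 vCPU), host 9 (20 vCPU).
The first with room is host 4.

4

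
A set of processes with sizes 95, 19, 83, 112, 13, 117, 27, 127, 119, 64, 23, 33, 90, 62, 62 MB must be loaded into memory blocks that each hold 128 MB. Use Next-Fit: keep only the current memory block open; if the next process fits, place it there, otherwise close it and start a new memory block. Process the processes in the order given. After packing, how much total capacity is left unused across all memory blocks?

memory block 1: place 95 MB, 33 MB left
memory block 1: place 19 MB, 14 MB left
memory block 2: place 83 MB, 45 MB left
memory block 3: place 112 MB, 16 MB left
memory block 3: place 13 MB, 3 MB left
memory block 4: place 117 MB, 11 MB left
memory block 5: place 27 MB, 101 MB left
memory block 6: place 127 MB, 1 MB left
memory block 7: place 119 MB, 9 MB left
memory block 8: place 64 MB, 64 MB left
memory block 8: place 23 MB, 41 MB left
memory block 8: place 33 MB, 8 MB left
memory block 9: place 90 MB, 38 MB left
memory block 10: place 62 MB, 66 MB left
memory block 10: place 62 MB, 4 MB left
10 memory blocks × 128 MB = 1280 MB; used 1046 MB; unused 234 MB.

234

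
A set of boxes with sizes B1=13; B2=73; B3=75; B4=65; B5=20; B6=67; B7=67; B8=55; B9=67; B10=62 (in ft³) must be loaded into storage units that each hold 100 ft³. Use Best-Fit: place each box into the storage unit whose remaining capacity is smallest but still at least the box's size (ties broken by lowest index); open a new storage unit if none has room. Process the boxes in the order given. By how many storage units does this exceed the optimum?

Best-Fit: [13,73] [75,20] [65] [67] [67] [55] [67] [62] → 8 storage units.
8 boxes exceed 50 ft³ (half the capacity), and no two of those can share a storage unit, so at least 8 storage units are needed.
So 8 is already optimal.

0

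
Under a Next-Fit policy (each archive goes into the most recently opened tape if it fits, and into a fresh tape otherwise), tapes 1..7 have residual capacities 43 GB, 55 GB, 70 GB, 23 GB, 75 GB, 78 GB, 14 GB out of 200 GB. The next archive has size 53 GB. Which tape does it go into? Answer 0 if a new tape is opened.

Next-Fit only looks at tape 7, which has 14 GB free.
53 GB does not fit, so a new tape is opened.

0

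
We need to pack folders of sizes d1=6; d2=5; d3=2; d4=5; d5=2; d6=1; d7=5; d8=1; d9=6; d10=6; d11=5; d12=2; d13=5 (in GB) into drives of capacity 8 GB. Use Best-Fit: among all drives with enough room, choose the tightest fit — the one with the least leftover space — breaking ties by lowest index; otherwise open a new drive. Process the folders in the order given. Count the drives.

drive 1: place d1 (6 GB), 2 GB left
drive 2: place d2 (5 GB), 3 GB left
drive 1: place d3 (2 GB), 0 GB left
drive 3: place d4 (5 GB), 3 GB left
drive 2: place d5 (2 GB), 1 GB left
drive 2: place d6 (1 GB), 0 GB left
drive 4: place d7 (5 GB), 3 GB left
drive 3: place d8 (1 GB), 2 GB left
drive 5: place d9 (6 GB), 2 GB left
drive 6: place d10 (6 GB), 2 GB left
drive 7: place d11 (5 GB), 3 GB left
drive 3: place d12 (2 GB), 0 GB left
drive 8: place d13 (5 GB), 3 GB left

8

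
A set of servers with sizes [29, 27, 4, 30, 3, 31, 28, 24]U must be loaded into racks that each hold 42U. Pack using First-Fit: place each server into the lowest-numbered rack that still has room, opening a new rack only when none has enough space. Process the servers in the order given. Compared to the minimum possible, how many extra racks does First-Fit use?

First-Fit: [29,4,3] [27] [30] [31] [28] [24] → 6 racks.
6 servers exceed 21U (half the capacity), and no two of those can share a rack, so at least 6 racks are needed.
So 6 is already optimal.

0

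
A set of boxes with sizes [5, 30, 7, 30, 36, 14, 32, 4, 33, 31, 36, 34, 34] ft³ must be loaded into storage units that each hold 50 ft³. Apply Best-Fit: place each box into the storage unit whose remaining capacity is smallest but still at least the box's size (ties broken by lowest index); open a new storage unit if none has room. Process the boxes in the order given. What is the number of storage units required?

9

5 ft³ → storage unit 1 (remaining 45 ft³)
30 ft³ → storage unit 1 (remaining 15 ft³)
7 ft³ → storage unit 1 (remaining 8 ft³)
30 ft³ → storage unit 2 (remaining 20 ft³)
36 ft³ → storage unit 3 (remaining 14 ft³)
14 ft³ → storage unit 3 (remaining 0 ft³)
32 ft³ → storage unit 4 (remaining 18 ft³)
4 ft³ → storage unit 1 (remaining 4 ft³)
33 ft³ → storage unit 5 (remaining 17 ft³)
31 ft³ → storage unit 6 (remaining 19 ft³)
36 ft³ → storage unit 7 (remaining 14 ft³)
34 ft³ → storage unit 8 (remaining 16 ft³)
34 ft³ → storage unit 9 (remaining 16 ft³)
Final storage units: [5,30,7,4] [30] [36,14] [32] [33] [31] [36] [34] [34].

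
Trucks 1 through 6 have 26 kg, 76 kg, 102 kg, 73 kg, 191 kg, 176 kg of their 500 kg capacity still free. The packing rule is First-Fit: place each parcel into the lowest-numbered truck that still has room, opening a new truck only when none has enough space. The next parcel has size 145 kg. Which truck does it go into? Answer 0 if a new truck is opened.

Trucks with room: truck 5 (191 kg), truck 6 (176 kg).
The first with room is truck 5.

5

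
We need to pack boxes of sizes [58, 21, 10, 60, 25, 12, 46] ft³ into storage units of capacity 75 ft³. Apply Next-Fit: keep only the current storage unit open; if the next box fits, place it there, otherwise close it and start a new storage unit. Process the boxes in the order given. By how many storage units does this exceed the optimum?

1

Next-Fit: [58] [21,10] [60] [25,12] [46] → 5 storage units.
Total size 232 ft³; any packing needs at least ⌈232/75⌉ = 4 storage units.
An optimal packing achieves that bound: [60,12] [58,10] [46,25] [21] → 4 storage units.
Excess: 5 − 4 = 1.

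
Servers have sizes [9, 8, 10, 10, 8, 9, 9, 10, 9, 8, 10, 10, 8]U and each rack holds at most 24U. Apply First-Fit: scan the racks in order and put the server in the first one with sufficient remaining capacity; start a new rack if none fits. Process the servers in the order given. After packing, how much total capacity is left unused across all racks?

Put 9U in rack 1; 15U remain.
Put 8U in rack 1; 7U remain.
Put 10U in rack 2; 14U remain.
Put 10U in rack 2; 4U remain.
Put 8U in rack 3; 16U remain.
Put 9U in rack 3; 7U remain.
Put 9U in rack 4; 15U remain.
Put 10U in rack 4; 5U remain.
Put 9U in rack 5; 15U remain.
Put 8U in rack 5; 7U remain.
Put 10U in rack 6; 14U remain.
Put 10U in rack 6; 4U remain.
Put 8U in rack 7; 16U remain.
7 racks × 24U = 168U; used 118U; unused 50U.

50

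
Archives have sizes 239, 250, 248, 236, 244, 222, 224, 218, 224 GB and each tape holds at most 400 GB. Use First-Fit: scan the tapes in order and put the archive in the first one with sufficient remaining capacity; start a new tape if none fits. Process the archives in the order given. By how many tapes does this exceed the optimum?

0

First-Fit: [239] [250] [248] [236] [244] [222] [224] [218] [224] → 9 tapes.
9 archives exceed 200 GB (half the capacity), and no two of those can share a tape, so at least 9 tapes are needed.
So 9 is already optimal.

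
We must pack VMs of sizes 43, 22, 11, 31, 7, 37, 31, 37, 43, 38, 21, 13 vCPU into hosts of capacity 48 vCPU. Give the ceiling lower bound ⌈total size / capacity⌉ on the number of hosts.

7 hosts

Total size = 43 + 22 + 11 + 31 + 7 + 37 + 31 + 37 + 43 + 38 + 21 + 13 = 334 vCPU.
⌈334 / 48⌉ = 7.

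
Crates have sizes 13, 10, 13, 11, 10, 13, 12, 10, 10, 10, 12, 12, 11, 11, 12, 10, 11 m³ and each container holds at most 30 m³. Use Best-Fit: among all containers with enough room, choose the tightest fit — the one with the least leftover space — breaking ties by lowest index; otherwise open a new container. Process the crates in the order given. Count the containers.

8 containers

Put 13 m³ in container 1; 17 m³ remain.
Put 10 m³ in container 1; 7 m³ remain.
Put 13 m³ in container 2; 17 m³ remain.
Put 11 m³ in container 2; 6 m³ remain.
Put 10 m³ in container 3; 20 m³ remain.
Put 13 m³ in container 3; 7 m³ remain.
Put 12 m³ in container 4; 18 m³ remain.
Put 10 m³ in container 4; 8 m³ remain.
Put 10 m³ in container 5; 20 m³ remain.
Put 10 m³ in container 5; 10 m³ remain.
Put 12 m³ in container 6; 18 m³ remain.
Put 12 m³ in container 6; 6 m³ remain.
Put 11 m³ in container 7; 19 m³ remain.
Put 11 m³ in container 7; 8 m³ remain.
Put 12 m³ in container 8; 18 m³ remain.
Put 10 m³ in container 5; 0 m³ remain.
Put 11 m³ in container 8; 7 m³ remain.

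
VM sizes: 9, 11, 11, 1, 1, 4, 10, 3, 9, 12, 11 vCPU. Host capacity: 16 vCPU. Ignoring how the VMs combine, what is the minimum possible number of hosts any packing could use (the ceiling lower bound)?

Total size = 9 + 11 + 11 + 1 + 1 + 4 + 10 + 3 + 9 + 12 + 11 = 82 vCPU.
⌈82 / 16⌉ = 6.

6 hosts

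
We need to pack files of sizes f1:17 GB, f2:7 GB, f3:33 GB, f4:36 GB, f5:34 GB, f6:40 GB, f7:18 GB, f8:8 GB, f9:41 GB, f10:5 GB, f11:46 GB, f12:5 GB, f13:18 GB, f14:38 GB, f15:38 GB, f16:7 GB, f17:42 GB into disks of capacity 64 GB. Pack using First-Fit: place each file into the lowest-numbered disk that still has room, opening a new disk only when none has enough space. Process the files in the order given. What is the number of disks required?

disk 1: place f1 (17 GB), 47 GB left
disk 1: place f2 (7 GB), 40 GB left
disk 1: place f3 (33 GB), 7 GB left
disk 2: place f4 (36 GB), 28 GB left
disk 3: place f5 (34 GB), 30 GB left
disk 4: place f6 (40 GB), 24 GB left
disk 2: place f7 (18 GB), 10 GB left
disk 2: place f8 (8 GB), 2 GB left
disk 5: place f9 (41 GB), 23 GB left
disk 1: place f10 (5 GB), 2 GB left
disk 6: place f11 (46 GB), 18 GB left
disk 3: place f12 (5 GB), 25 GB left
disk 3: place f13 (18 GB), 7 GB left
disk 7: place f14 (38 GB), 26 GB left
disk 8: place f15 (38 GB), 26 GB left
disk 3: place f16 (7 GB), 0 GB left
disk 9: place f17 (42 GB), 22 GB left

9 disks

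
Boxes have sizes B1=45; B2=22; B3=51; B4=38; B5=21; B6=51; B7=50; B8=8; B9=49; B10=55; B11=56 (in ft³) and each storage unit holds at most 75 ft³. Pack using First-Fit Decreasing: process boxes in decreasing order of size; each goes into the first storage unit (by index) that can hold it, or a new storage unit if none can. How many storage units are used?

8

Sorted descending: 56, 55, 51, 51, 50, 49, 45, 38, 22, 21, 8.
Put 56 ft³ in storage unit 1; 19 ft³ remain.
Put 55 ft³ in storage unit 2; 20 ft³ remain.
Put 51 ft³ in storage unit 3; 24 ft³ remain.
Put 51 ft³ in storage unit 4; 24 ft³ remain.
Put 50 ft³ in storage unit 5; 25 ft³ remain.
Put 49 ft³ in storage unit 6; 26 ft³ remain.
Put 45 ft³ in storage unit 7; 30 ft³ remain.
Put 38 ft³ in storage unit 8; 37 ft³ remain.
Put 22 ft³ in storage unit 3; 2 ft³ remain.
Put 21 ft³ in storage unit 4; 3 ft³ remain.
Put 8 ft³ in storage unit 1; 11 ft³ remain.
Final storage units: [56,8] [55] [51,22] [51,21] [50] [49] [45] [38].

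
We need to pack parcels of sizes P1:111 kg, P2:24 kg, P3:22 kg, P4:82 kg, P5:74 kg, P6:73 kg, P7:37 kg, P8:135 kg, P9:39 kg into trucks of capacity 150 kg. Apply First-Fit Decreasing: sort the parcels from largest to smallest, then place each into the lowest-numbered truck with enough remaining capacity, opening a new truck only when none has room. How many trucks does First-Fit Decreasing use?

Sorted descending: 135, 111, 82, 74, 73, 39, 37, 24, 22.
135 kg → truck 1 (remaining 15 kg)
111 kg → truck 2 (remaining 39 kg)
82 kg → truck 3 (remaining 68 kg)
74 kg → truck 4 (remaining 76 kg)
73 kg → truck 4 (remaining 3 kg)
39 kg → truck 2 (remaining 0 kg)
37 kg → truck 3 (remaining 31 kg)
24 kg → truck 3 (remaining 7 kg)
22 kg → truck 5 (remaining 128 kg)

5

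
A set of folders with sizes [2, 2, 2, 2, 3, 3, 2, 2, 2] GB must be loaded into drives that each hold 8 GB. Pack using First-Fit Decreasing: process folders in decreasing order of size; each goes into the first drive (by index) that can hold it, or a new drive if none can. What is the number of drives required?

3 drives

Sorted descending: 3, 3, 2, 2, 2, 2, 2, 2, 2.
3 GB → drive 1 (remaining 5 GB)
3 GB → drive 1 (remaining 2 GB)
2 GB → drive 1 (remaining 0 GB)
2 GB → drive 2 (remaining 6 GB)
2 GB → drive 2 (remaining 4 GB)
2 GB → drive 2 (remaining 2 GB)
2 GB → drive 2 (remaining 0 GB)
2 GB → drive 3 (remaining 6 GB)
2 GB → drive 3 (remaining 4 GB)
Final drives: [3,3,2] [2,2,2,2] [2,2].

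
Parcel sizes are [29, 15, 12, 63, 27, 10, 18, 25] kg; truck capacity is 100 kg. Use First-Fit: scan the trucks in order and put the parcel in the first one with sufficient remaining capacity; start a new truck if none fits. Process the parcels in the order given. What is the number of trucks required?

3

29 kg → truck 1 (remaining 71 kg)
15 kg → truck 1 (remaining 56 kg)
12 kg → truck 1 (remaining 44 kg)
63 kg → truck 2 (remaining 37 kg)
27 kg → truck 1 (remaining 17 kg)
10 kg → truck 1 (remaining 7 kg)
18 kg → truck 2 (remaining 19 kg)
25 kg → truck 3 (remaining 75 kg)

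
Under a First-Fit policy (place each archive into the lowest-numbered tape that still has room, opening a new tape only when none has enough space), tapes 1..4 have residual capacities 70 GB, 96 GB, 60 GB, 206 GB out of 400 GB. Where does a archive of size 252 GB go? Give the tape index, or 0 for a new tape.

No tape has ≥ 252 GB free, so a new tape is opened.

0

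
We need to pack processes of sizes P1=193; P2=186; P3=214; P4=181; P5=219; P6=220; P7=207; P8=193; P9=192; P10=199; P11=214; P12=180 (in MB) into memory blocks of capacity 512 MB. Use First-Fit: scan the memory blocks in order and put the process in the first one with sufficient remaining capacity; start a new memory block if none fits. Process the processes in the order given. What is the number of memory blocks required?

P1 (193 MB) → memory block 1 (remaining 319 MB)
P2 (186 MB) → memory block 1 (remaining 133 MB)
P3 (214 MB) → memory block 2 (remaining 298 MB)
P4 (181 MB) → memory block 2 (remaining 117 MB)
P5 (219 MB) → memory block 3 (remaining 293 MB)
P6 (220 MB) → memory block 3 (remaining 73 MB)
P7 (207 MB) → memory block 4 (remaining 305 MB)
P8 (193 MB) → memory block 4 (remaining 112 MB)
P9 (192 MB) → memory block 5 (remaining 320 MB)
P10 (199 MB) → memory block 5 (remaining 121 MB)
P11 (214 MB) → memory block 6 (remaining 298 MB)
P12 (180 MB) → memory block 6 (remaining 118 MB)

6 memory blocks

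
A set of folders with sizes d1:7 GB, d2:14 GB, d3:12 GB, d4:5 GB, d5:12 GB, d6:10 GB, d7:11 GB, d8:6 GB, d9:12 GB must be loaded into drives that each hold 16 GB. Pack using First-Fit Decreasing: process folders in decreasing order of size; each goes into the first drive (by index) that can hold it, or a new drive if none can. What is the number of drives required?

7

Sorted descending: 14, 12, 12, 12, 11, 10, 7, 6, 5.
drive 1: place 14 GB, 2 GB left
drive 2: place 12 GB, 4 GB left
drive 3: place 12 GB, 4 GB left
drive 4: place 12 GB, 4 GB left
drive 5: place 11 GB, 5 GB left
drive 6: place 10 GB, 6 GB left
drive 7: place 7 GB, 9 GB left
drive 6: place 6 GB, 0 GB left
drive 5: place 5 GB, 0 GB left
Final drives: [14] [12] [12] [12] [11,5] [10,6] [7].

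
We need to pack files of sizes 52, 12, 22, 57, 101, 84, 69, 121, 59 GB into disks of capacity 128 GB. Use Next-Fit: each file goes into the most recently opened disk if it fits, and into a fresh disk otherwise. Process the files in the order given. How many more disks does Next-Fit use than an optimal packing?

2

Next-Fit: [52,12,22] [57] [101] [84] [69] [121] [59] → 7 disks.
Total size 577 GB; any packing needs at least ⌈577/128⌉ = 5 disks.
An optimal packing achieves that bound: [121] [101,22] [84,12] [69,59] [57,52] → 5 disks.
Excess: 7 − 5 = 2.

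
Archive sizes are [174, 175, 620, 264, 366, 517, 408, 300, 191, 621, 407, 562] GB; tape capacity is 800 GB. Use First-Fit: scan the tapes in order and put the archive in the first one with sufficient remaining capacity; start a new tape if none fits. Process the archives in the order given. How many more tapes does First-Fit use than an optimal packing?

1

First-Fit: [174,175,264] [620] [366,408] [517,191] [300,407] [621] [562] → 7 tapes.
Total size 4605 GB; any packing needs at least ⌈4605/800⌉ = 6 tapes.
An optimal packing achieves that bound: [621,175] [620,174] [562,191] [517,264] [408,366] [407,300] → 6 tapes.
Excess: 7 − 6 = 1.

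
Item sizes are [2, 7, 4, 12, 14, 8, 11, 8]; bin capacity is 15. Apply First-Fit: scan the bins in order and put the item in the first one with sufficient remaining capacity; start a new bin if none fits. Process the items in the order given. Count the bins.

6

Put 2 in bin 1; 13 remain.
Put 7 in bin 1; 6 remain.
Put 4 in bin 1; 2 remain.
Put 12 in bin 2; 3 remain.
Put 14 in bin 3; 1 remain.
Put 8 in bin 4; 7 remain.
Put 11 in bin 5; 4 remain.
Put 8 in bin 6; 7 remain.
Final bins: [2,7,4] [12] [14] [8] [11] [8].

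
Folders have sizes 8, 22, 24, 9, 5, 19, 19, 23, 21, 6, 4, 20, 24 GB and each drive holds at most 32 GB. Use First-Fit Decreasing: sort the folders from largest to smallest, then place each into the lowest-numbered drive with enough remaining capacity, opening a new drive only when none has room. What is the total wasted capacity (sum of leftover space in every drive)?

Sorted descending: 24, 24, 23, 22, 21, 20, 19, 19, 9, 8, 6, 5, 4.
Put 24 GB in drive 1; 8 GB remain.
Put 24 GB in drive 2; 8 GB remain.
Put 23 GB in drive 3; 9 GB remain.
Put 22 GB in drive 4; 10 GB remain.
Put 21 GB in drive 5; 11 GB remain.
Put 20 GB in drive 6; 12 GB remain.
Put 19 GB in drive 7; 13 GB remain.
Put 19 GB in drive 8; 13 GB remain.
Put 9 GB in drive 3; 0 GB remain.
Put 8 GB in drive 1; 0 GB remain.
Put 6 GB in drive 2; 2 GB remain.
Put 5 GB in drive 4; 5 GB remain.
Put 4 GB in drive 4; 1 GB remain.
8 drives × 32 GB = 256 GB; used 204 GB; unused 52 GB.

52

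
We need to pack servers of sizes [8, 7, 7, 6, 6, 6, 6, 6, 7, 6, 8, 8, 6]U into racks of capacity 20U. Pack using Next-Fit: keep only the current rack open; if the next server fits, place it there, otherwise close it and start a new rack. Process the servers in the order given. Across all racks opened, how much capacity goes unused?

33

rack 1: place 8U, 12U left
rack 1: place 7U, 5U left
rack 2: place 7U, 13U left
rack 2: place 6U, 7U left
rack 2: place 6U, 1U left
rack 3: place 6U, 14U left
rack 3: place 6U, 8U left
rack 3: place 6U, 2U left
rack 4: place 7U, 13U left
rack 4: place 6U, 7U left
rack 5: place 8U, 12U left
rack 5: place 8U, 4U left
rack 6: place 6U, 14U left
6 racks × 20U = 120U; used 87U; unused 33U.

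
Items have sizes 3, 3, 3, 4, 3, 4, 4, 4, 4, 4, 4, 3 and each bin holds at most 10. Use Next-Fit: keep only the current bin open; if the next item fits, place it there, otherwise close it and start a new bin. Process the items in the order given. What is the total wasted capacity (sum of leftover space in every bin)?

3 → bin 1 (remaining 7)
3 → bin 1 (remaining 4)
3 → bin 1 (remaining 1)
4 → bin 2 (remaining 6)
3 → bin 2 (remaining 3)
4 → bin 3 (remaining 6)
4 → bin 3 (remaining 2)
4 → bin 4 (remaining 6)
4 → bin 4 (remaining 2)
4 → bin 5 (remaining 6)
4 → bin 5 (remaining 2)
3 → bin 6 (remaining 7)
6 bins × 10 = 60; used 43; unused 17.

17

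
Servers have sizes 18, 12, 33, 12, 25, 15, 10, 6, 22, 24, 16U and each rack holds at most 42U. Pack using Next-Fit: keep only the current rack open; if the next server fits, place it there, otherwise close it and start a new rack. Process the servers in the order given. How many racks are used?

6

rack 1: place 18U, 24U left
rack 1: place 12U, 12U left
rack 2: place 33U, 9U left
rack 3: place 12U, 30U left
rack 3: place 25U, 5U left
rack 4: place 15U, 27U left
rack 4: place 10U, 17U left
rack 4: place 6U, 11U left
rack 5: place 22U, 20U left
rack 6: place 24U, 18U left
rack 6: place 16U, 2U left
Final racks: [18,12] [33] [12,25] [15,10,6] [22] [24,16].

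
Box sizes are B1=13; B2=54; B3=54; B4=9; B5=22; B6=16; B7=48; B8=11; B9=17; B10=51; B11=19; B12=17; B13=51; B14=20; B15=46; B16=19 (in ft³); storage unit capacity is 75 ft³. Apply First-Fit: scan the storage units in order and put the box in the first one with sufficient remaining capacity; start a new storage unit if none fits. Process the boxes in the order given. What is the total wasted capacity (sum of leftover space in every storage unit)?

58

storage unit 1: place B1 (13 ft³), 62 ft³ left
storage unit 1: place B2 (54 ft³), 8 ft³ left
storage unit 2: place B3 (54 ft³), 21 ft³ left
storage unit 2: place B4 (9 ft³), 12 ft³ left
storage unit 3: place B5 (22 ft³), 53 ft³ left
storage unit 3: place B6 (16 ft³), 37 ft³ left
storage unit 4: place B7 (48 ft³), 27 ft³ left
storage unit 2: place B8 (11 ft³), 1 ft³ left
storage unit 3: place B9 (17 ft³), 20 ft³ left
storage unit 5: place B10 (51 ft³), 24 ft³ left
storage unit 3: place B11 (19 ft³), 1 ft³ left
storage unit 4: place B12 (17 ft³), 10 ft³ left
storage unit 6: place B13 (51 ft³), 24 ft³ left
storage unit 5: place B14 (20 ft³), 4 ft³ left
storage unit 7: place B15 (46 ft³), 29 ft³ left
storage unit 6: place B16 (19 ft³), 5 ft³ left
7 storage units × 75 ft³ = 525 ft³; used 467 ft³; unused 58 ft³.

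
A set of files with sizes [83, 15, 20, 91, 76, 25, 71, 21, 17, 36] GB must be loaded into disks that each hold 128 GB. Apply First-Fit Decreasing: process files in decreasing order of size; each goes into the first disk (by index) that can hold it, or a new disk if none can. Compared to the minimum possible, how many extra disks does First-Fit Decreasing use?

0

First-Fit Decreasing: [91,36] [83,25,20] [76,21,17] [71,15] → 4 disks.
Total size 455 GB; any packing needs at least ⌈455/128⌉ = 4 disks.
So 4 is already optimal.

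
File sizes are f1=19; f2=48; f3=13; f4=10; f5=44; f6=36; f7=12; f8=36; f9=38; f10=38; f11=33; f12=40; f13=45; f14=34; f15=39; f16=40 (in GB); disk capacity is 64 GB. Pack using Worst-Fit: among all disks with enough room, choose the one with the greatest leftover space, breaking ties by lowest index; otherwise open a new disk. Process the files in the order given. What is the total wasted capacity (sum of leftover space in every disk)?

Put f1 (19 GB) in disk 1; 45 GB remain.
Put f2 (48 GB) in disk 2; 16 GB remain.
Put f3 (13 GB) in disk 1; 32 GB remain.
Put f4 (10 GB) in disk 1; 22 GB remain.
Put f5 (44 GB) in disk 3; 20 GB remain.
Put f6 (36 GB) in disk 4; 28 GB remain.
Put f7 (12 GB) in disk 4; 16 GB remain.
Put f8 (36 GB) in disk 5; 28 GB remain.
Put f9 (38 GB) in disk 6; 26 GB remain.
Put f10 (38 GB) in disk 7; 26 GB remain.
Put f11 (33 GB) in disk 8; 31 GB remain.
Put f12 (40 GB) in disk 9; 24 GB remain.
Put f13 (45 GB) in disk 10; 19 GB remain.
Put f14 (34 GB) in disk 11; 30 GB remain.
Put f15 (39 GB) in disk 12; 25 GB remain.
Put f16 (40 GB) in disk 13; 24 GB remain.
13 disks × 64 GB = 832 GB; used 525 GB; unused 307 GB.

307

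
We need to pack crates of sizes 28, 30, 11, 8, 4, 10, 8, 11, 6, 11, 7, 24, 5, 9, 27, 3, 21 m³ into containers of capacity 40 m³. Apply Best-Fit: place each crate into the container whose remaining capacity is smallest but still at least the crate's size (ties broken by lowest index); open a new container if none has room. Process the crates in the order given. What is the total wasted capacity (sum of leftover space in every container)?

17

Put 28 m³ in container 1; 12 m³ remain.
Put 30 m³ in container 2; 10 m³ remain.
Put 11 m³ in container 1; 1 m³ remain.
Put 8 m³ in container 2; 2 m³ remain.
Put 4 m³ in container 3; 36 m³ remain.
Put 10 m³ in container 3; 26 m³ remain.
Put 8 m³ in container 3; 18 m³ remain.
Put 11 m³ in container 3; 7 m³ remain.
Put 6 m³ in container 3; 1 m³ remain.
Put 11 m³ in container 4; 29 m³ remain.
Put 7 m³ in container 4; 22 m³ remain.
Put 24 m³ in container 5; 16 m³ remain.
Put 5 m³ in container 5; 11 m³ remain.
Put 9 m³ in container 5; 2 m³ remain.
Put 27 m³ in container 6; 13 m³ remain.
Put 3 m³ in container 6; 10 m³ remain.
Put 21 m³ in container 4; 1 m³ remain.
6 containers × 40 m³ = 240 m³; used 223 m³; unused 17 m³.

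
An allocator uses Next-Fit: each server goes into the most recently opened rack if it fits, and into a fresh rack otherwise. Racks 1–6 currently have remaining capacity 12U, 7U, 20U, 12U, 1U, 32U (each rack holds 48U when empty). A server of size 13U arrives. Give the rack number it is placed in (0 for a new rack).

Next-Fit only looks at rack 6, which has 32U free.
13U fits there.

6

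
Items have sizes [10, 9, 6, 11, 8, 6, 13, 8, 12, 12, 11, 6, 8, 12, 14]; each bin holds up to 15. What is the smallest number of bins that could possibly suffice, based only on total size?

Total size = 10 + 9 + 6 + 11 + 8 + 6 + 13 + 8 + 12 + 12 + 11 + 6 + 8 + 12 + 14 = 146.
⌈146 / 15⌉ = 10.

10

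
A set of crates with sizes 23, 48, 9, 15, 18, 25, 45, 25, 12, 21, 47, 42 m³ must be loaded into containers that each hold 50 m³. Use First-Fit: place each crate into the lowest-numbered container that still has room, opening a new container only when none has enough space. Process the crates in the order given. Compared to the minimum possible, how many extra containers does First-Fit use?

First-Fit: [23,9,15] [48] [18,25] [45] [25,12] [21] [47] [42] → 8 containers.
Total size 330 m³; any packing needs at least ⌈330/50⌉ = 7 containers.
An optimal packing achieves that bound: [48] [47] [45] [42] [25,25] [23,18,9] [21,15,12] → 7 containers.
Excess: 8 − 7 = 1.

1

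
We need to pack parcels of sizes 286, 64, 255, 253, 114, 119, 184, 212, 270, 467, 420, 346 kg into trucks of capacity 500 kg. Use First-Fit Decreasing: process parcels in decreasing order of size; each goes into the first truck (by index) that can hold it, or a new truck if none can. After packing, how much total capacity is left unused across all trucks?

510

Sorted descending: 467, 420, 346, 286, 270, 255, 253, 212, 184, 119, 114, 64.
truck 1: place 467 kg, 33 kg left
truck 2: place 420 kg, 80 kg left
truck 3: place 346 kg, 154 kg left
truck 4: place 286 kg, 214 kg left
truck 5: place 270 kg, 230 kg left
truck 6: place 255 kg, 245 kg left
truck 7: place 253 kg, 247 kg left
truck 4: place 212 kg, 2 kg left
truck 5: place 184 kg, 46 kg left
truck 3: place 119 kg, 35 kg left
truck 6: place 114 kg, 131 kg left
truck 2: place 64 kg, 16 kg left
7 trucks × 500 kg = 3500 kg; used 2990 kg; unused 510 kg.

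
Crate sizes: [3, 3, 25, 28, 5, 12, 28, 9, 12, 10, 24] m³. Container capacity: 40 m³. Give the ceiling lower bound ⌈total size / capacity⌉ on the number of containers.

Total size = 3 + 3 + 25 + 28 + 5 + 12 + 28 + 9 + 12 + 10 + 24 = 159 m³.
⌈159 / 40⌉ = 4.

4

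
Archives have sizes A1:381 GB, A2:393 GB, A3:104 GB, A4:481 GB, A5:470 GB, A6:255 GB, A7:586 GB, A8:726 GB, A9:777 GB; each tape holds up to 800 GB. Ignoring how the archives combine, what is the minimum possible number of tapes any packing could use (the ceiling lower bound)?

6

Total size = 381 + 393 + 104 + 481 + 470 + 255 + 586 + 726 + 777 = 4173 GB.
⌈4173 / 800⌉ = 6.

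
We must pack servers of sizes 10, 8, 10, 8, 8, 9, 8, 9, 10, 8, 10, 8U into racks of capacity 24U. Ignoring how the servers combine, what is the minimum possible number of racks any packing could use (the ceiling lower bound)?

Total size = 10 + 8 + 10 + 8 + 8 + 9 + 8 + 9 + 10 + 8 + 10 + 8 = 106U.
⌈106 / 24⌉ = 5.

5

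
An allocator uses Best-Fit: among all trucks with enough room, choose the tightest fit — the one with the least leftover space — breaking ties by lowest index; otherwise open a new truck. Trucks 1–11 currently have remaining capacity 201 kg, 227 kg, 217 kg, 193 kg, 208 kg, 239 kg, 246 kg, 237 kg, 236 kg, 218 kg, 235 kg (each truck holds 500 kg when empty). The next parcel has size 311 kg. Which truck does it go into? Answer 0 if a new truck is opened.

0

No truck has ≥ 311 kg free, so a new truck is opened.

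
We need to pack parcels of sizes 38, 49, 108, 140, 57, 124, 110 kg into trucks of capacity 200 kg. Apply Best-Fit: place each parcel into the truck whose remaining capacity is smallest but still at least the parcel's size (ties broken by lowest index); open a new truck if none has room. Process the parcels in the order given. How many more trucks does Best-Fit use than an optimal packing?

Best-Fit: [38,49,108] [140,57] [124] [110] → 4 trucks.
Total size 626 kg; any packing needs at least ⌈626/200⌉ = 4 trucks.
So 4 is already optimal.

0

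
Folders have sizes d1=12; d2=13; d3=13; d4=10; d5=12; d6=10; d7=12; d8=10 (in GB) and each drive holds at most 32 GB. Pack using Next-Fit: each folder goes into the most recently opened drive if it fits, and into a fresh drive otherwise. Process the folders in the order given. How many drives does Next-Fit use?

4 drives

drive 1: place d1 (12 GB), 20 GB left
drive 1: place d2 (13 GB), 7 GB left
drive 2: place d3 (13 GB), 19 GB left
drive 2: place d4 (10 GB), 9 GB left
drive 3: place d5 (12 GB), 20 GB left
drive 3: place d6 (10 GB), 10 GB left
drive 4: place d7 (12 GB), 20 GB left
drive 4: place d8 (10 GB), 10 GB left
Final drives: [12,13] [13,10] [12,10] [12,10].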